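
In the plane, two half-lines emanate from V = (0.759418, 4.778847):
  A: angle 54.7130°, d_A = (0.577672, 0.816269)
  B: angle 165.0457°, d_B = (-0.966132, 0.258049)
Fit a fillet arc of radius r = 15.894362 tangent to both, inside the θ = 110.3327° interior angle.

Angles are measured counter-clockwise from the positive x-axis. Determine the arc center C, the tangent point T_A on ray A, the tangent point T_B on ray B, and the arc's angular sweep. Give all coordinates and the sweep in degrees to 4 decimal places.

center=(-5.8252,22.9891) T_A=(7.1489,13.8074) T_B=(-9.9267,7.6330) sweep=69.6673

bisector direction at 109.8794° = (-0.340041,0.940411)
center distance |VC| = r/sin(θ/2) = 15.894362/sin(55.1664°) = 19.364149
C = V + |VC|·bis = (-5.8252,22.9891)
T_A = V + ((C−V)·d_A)·d_A = V + 11.0607·d_A = (7.1489,13.8074)
T_B = V + ((C−V)·d_B)·d_B = V + 11.0607·d_B = (-9.9267,7.6330)
sweep = 180° − θ = 69.6673°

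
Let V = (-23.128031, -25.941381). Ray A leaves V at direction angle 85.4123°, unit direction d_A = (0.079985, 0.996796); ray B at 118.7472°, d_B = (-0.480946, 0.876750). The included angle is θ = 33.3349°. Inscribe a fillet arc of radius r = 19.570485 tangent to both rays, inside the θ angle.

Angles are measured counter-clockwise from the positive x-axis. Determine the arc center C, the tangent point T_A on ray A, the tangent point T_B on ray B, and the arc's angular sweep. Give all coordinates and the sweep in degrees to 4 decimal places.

center=(-37.4075,40.7813) T_A=(-17.8997,39.2159) T_B=(-54.5659,31.3689) sweep=146.6651

bisector direction at 102.0798° = (-0.209273,0.977857)
center distance |VC| = r/sin(θ/2) = 19.570485/sin(16.6674°) = 68.233510
C = V + |VC|·bis = (-37.4075,40.7813)
T_A = V + ((C−V)·d_A)·d_A = V + 65.3667·d_A = (-17.8997,39.2159)
T_B = V + ((C−V)·d_B)·d_B = V + 65.3667·d_B = (-54.5659,31.3689)
sweep = 180° − θ = 146.6651°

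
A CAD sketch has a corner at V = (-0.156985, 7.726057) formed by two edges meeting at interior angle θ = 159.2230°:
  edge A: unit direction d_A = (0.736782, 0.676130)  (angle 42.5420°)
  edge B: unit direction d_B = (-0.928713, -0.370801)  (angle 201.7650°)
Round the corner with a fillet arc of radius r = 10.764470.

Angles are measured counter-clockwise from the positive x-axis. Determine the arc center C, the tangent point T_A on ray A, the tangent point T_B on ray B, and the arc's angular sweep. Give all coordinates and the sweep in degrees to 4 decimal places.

center=(-5.9812,16.9914) T_A=(1.2970,9.0603) T_B=(-1.9897,6.9943) sweep=20.7770

bisector direction at 122.1535° = (-0.532189,0.846625)
center distance |VC| = r/sin(θ/2) = 10.764470/sin(79.6115°) = 10.943865
C = V + |VC|·bis = (-5.9812,16.9914)
T_A = V + ((C−V)·d_A)·d_A = V + 1.9734·d_A = (1.2970,9.0603)
T_B = V + ((C−V)·d_B)·d_B = V + 1.9734·d_B = (-1.9897,6.9943)
sweep = 180° − θ = 20.7770°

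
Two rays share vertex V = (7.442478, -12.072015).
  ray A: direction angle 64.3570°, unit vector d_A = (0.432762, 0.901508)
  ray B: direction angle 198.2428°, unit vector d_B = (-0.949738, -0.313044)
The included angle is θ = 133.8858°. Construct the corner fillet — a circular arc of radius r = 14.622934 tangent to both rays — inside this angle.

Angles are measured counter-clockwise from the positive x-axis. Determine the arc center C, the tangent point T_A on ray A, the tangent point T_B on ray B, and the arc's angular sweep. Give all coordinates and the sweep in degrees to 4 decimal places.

center=(-3.0466,-0.1325) T_A=(10.1361,-6.4608) T_B=(1.5310,-14.0205) sweep=46.1142

bisector direction at 131.2999° = (-0.660000,0.751265)
center distance |VC| = r/sin(θ/2) = 14.622934/sin(66.9429°) = 15.892507
C = V + |VC|·bis = (-3.0466,-0.1325)
T_A = V + ((C−V)·d_A)·d_A = V + 6.2243·d_A = (10.1361,-6.4608)
T_B = V + ((C−V)·d_B)·d_B = V + 6.2243·d_B = (1.5310,-14.0205)
sweep = 180° − θ = 46.1142°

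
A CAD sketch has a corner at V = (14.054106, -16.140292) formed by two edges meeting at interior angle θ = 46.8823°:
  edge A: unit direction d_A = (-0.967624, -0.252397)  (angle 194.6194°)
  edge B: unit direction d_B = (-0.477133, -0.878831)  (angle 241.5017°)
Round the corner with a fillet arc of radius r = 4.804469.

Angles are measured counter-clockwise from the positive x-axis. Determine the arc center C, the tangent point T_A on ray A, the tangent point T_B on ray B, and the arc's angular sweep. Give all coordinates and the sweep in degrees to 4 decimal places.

bisector direction at 218.0606° = (-0.787360,-0.616494)
center distance |VC| = r/sin(θ/2) = 4.804469/sin(23.4412°) = 12.077389
C = V + |VC|·bis = (4.5449,-23.5859)
T_A = V + ((C−V)·d_A)·d_A = V + 11.0806·d_A = (3.3322,-18.9370)
T_B = V + ((C−V)·d_B)·d_B = V + 11.0806·d_B = (8.7672,-25.8783)
sweep = 180° − θ = 133.1177°

center=(4.5449,-23.5859) T_A=(3.3322,-18.9370) T_B=(8.7672,-25.8783) sweep=133.1177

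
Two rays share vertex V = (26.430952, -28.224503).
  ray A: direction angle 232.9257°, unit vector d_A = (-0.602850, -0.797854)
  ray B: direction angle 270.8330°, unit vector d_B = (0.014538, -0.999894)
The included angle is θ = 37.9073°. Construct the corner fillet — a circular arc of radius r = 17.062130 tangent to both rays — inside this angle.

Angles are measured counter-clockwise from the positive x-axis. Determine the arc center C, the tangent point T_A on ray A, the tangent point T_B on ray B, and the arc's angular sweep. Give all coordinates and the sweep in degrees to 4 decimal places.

bisector direction at 251.8794° = (-0.311019,-0.950404)
center distance |VC| = r/sin(θ/2) = 17.062130/sin(18.9536°) = 52.530677
C = V + |VC|·bis = (10.0929,-78.1499)
T_A = V + ((C−V)·d_A)·d_A = V + 49.6825·d_A = (-3.5202,-67.8639)
T_B = V + ((C−V)·d_B)·d_B = V + 49.6825·d_B = (27.1532,-77.9018)
sweep = 180° − θ = 142.0927°

center=(10.0929,-78.1499) T_A=(-3.5202,-67.8639) T_B=(27.1532,-77.9018) sweep=142.0927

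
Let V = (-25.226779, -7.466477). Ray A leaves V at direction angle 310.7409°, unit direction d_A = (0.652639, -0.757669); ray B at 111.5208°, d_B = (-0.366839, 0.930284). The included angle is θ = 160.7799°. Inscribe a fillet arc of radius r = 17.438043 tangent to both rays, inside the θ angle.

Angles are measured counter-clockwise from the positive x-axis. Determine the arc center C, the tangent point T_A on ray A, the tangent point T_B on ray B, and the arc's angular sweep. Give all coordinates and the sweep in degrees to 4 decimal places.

bisector direction at 31.1309° = (0.855989,0.516994)
center distance |VC| = r/sin(θ/2) = 17.438043/sin(80.3899°) = 17.686238
C = V + |VC|·bis = (-10.0876,1.6772)
T_A = V + ((C−V)·d_A)·d_A = V + 2.9526·d_A = (-23.2998,-9.7035)
T_B = V + ((C−V)·d_B)·d_B = V + 2.9526·d_B = (-26.3099,-4.7197)
sweep = 180° − θ = 19.2201°

center=(-10.0876,1.6772) T_A=(-23.2998,-9.7035) T_B=(-26.3099,-4.7197) sweep=19.2201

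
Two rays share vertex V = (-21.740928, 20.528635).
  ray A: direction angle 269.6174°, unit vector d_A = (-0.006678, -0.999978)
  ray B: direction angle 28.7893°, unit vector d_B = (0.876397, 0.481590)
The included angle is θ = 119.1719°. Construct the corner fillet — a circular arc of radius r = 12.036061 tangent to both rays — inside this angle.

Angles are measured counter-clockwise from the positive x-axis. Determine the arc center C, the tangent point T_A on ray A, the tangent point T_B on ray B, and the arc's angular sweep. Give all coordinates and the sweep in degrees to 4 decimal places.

bisector direction at 329.2033° = (0.858990,-0.511993)
center distance |VC| = r/sin(θ/2) = 12.036061/sin(59.5859°) = 13.956641
C = V + |VC|·bis = (-9.7523,13.3829)
T_A = V + ((C−V)·d_A)·d_A = V + 7.0655·d_A = (-21.7881,13.4633)
T_B = V + ((C−V)·d_B)·d_B = V + 7.0655·d_B = (-15.5488,23.9313)
sweep = 180° − θ = 60.8281°

center=(-9.7523,13.3829) T_A=(-21.7881,13.4633) T_B=(-15.5488,23.9313) sweep=60.8281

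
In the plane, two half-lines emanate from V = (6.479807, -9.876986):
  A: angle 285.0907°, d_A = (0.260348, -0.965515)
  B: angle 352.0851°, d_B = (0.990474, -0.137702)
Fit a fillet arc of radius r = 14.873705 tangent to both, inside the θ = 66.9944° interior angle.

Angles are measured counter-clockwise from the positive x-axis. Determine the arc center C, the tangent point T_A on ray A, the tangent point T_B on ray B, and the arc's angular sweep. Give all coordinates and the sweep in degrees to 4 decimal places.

bisector direction at 318.5879° = (0.749971,-0.661470)
center distance |VC| = r/sin(θ/2) = 14.873705/sin(33.4972°) = 26.950184
C = V + |VC|·bis = (26.6917,-27.7037)
T_A = V + ((C−V)·d_A)·d_A = V + 22.4741·d_A = (12.3309,-31.5761)
T_B = V + ((C−V)·d_B)·d_B = V + 22.4741·d_B = (28.7398,-12.9717)
sweep = 180° − θ = 113.0056°

center=(26.6917,-27.7037) T_A=(12.3309,-31.5761) T_B=(28.7398,-12.9717) sweep=113.0056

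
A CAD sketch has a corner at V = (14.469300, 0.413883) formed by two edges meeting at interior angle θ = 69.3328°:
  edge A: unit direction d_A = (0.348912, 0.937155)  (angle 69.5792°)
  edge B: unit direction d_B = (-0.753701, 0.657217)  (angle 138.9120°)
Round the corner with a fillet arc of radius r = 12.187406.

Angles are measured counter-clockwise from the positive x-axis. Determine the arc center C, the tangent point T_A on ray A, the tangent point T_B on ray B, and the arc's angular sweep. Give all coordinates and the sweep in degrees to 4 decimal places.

center=(9.1967,21.1816) T_A=(20.6182,16.9293) T_B=(1.1869,11.9960) sweep=110.6672

bisector direction at 104.2456° = (-0.246079,0.969250)
center distance |VC| = r/sin(θ/2) = 12.187406/sin(34.6664°) = 21.426624
C = V + |VC|·bis = (9.1967,21.1816)
T_A = V + ((C−V)·d_A)·d_A = V + 17.6229·d_A = (20.6182,16.9293)
T_B = V + ((C−V)·d_B)·d_B = V + 17.6229·d_B = (1.1869,11.9960)
sweep = 180° − θ = 110.6672°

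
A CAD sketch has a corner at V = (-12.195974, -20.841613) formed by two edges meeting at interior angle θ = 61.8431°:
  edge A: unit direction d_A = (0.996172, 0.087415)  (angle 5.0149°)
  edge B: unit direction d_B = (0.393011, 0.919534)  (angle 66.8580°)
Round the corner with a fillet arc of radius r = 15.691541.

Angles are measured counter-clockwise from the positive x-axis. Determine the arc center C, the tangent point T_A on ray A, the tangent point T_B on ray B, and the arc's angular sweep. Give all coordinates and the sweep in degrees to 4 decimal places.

center=(12.5284,-2.9202) T_A=(13.9000,-18.5517) T_B=(-1.9005,3.2468) sweep=118.1569

bisector direction at 35.9365° = (0.809668,0.586888)
center distance |VC| = r/sin(θ/2) = 15.691541/sin(30.9215°) = 30.536373
C = V + |VC|·bis = (12.5284,-2.9202)
T_A = V + ((C−V)·d_A)·d_A = V + 26.1963·d_A = (13.9000,-18.5517)
T_B = V + ((C−V)·d_B)·d_B = V + 26.1963·d_B = (-1.9005,3.2468)
sweep = 180° − θ = 118.1569°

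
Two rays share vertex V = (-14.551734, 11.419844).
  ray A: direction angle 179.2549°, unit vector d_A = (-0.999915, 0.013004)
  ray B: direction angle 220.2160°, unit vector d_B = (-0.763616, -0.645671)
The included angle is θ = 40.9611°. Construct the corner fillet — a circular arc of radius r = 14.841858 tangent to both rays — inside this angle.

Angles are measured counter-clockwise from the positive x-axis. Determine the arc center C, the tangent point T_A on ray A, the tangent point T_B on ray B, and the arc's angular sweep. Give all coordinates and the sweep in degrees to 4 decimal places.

bisector direction at 199.7355° = (-0.941262,-0.337678)
center distance |VC| = r/sin(θ/2) = 14.841858/sin(20.4806°) = 42.418714
C = V + |VC|·bis = (-54.4788,-2.9040)
T_A = V + ((C−V)·d_A)·d_A = V + 39.7375·d_A = (-54.2858,11.9366)
T_B = V + ((C−V)·d_B)·d_B = V + 39.7375·d_B = (-44.8959,-14.2375)
sweep = 180° − θ = 139.0389°

center=(-54.4788,-2.9040) T_A=(-54.2858,11.9366) T_B=(-44.8959,-14.2375) sweep=139.0389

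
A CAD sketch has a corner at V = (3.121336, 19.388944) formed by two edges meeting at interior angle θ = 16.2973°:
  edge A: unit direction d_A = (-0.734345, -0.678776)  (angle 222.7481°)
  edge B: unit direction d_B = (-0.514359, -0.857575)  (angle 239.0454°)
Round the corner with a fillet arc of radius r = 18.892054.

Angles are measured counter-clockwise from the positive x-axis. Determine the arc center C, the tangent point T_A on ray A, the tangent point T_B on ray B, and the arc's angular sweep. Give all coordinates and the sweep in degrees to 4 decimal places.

center=(-80.9441,-84.0416) T_A=(-93.7676,-70.1683) T_B=(-64.7428,-93.7589) sweep=163.7027

bisector direction at 230.8968° = (-0.630720,-0.776011)
center distance |VC| = r/sin(θ/2) = 18.892054/sin(8.1486°) = 133.284975
C = V + |VC|·bis = (-80.9441,-84.0416)
T_A = V + ((C−V)·d_A)·d_A = V + 131.9393·d_A = (-93.7676,-70.1683)
T_B = V + ((C−V)·d_B)·d_B = V + 131.9393·d_B = (-64.7428,-93.7589)
sweep = 180° − θ = 163.7027°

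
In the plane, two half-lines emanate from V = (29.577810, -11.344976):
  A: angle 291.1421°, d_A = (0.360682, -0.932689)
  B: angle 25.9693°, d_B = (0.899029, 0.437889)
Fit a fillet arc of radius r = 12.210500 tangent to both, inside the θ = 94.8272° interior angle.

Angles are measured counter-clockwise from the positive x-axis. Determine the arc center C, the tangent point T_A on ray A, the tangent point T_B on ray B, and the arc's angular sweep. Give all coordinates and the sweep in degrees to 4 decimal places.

bisector direction at 338.5557° = (0.930773,-0.365597)
center distance |VC| = r/sin(θ/2) = 12.210500/sin(47.4136°) = 16.584546
C = V + |VC|·bis = (45.0143,-17.4082)
T_A = V + ((C−V)·d_A)·d_A = V + 11.2228·d_A = (33.6257,-21.8123)
T_B = V + ((C−V)·d_B)·d_B = V + 11.2228·d_B = (39.6674,-6.4306)
sweep = 180° − θ = 85.1728°

center=(45.0143,-17.4082) T_A=(33.6257,-21.8123) T_B=(39.6674,-6.4306) sweep=85.1728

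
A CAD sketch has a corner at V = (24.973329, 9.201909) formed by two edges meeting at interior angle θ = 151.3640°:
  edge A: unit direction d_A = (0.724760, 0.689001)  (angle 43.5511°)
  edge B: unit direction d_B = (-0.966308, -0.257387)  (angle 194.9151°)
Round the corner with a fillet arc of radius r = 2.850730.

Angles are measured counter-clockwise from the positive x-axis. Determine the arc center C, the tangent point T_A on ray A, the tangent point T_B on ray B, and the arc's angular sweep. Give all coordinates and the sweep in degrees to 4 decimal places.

bisector direction at 119.2331° = (-0.488364,0.872640)
center distance |VC| = r/sin(θ/2) = 2.850730/sin(75.6820°) = 2.942118
C = V + |VC|·bis = (23.5365,11.7693)
T_A = V + ((C−V)·d_A)·d_A = V + 0.7276·d_A = (25.5007,9.7032)
T_B = V + ((C−V)·d_B)·d_B = V + 0.7276·d_B = (24.2702,9.0146)
sweep = 180° − θ = 28.6360°

center=(23.5365,11.7693) T_A=(25.5007,9.7032) T_B=(24.2702,9.0146) sweep=28.6360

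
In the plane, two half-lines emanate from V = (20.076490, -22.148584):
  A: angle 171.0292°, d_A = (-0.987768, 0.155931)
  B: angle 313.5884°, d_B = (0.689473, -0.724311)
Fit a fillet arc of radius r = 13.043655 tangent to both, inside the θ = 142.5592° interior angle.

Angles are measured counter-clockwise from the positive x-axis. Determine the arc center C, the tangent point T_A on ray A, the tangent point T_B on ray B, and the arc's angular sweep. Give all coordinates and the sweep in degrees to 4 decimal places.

center=(13.6764,-34.3434) T_A=(15.7103,-21.4593) T_B=(23.1241,-25.3502) sweep=37.4408

bisector direction at 242.3088° = (-0.464706,-0.885465)
center distance |VC| = r/sin(θ/2) = 13.043655/sin(71.2796°) = 13.772262
C = V + |VC|·bis = (13.6764,-34.3434)
T_A = V + ((C−V)·d_A)·d_A = V + 4.4202·d_A = (15.7103,-21.4593)
T_B = V + ((C−V)·d_B)·d_B = V + 4.4202·d_B = (23.1241,-25.3502)
sweep = 180° − θ = 37.4408°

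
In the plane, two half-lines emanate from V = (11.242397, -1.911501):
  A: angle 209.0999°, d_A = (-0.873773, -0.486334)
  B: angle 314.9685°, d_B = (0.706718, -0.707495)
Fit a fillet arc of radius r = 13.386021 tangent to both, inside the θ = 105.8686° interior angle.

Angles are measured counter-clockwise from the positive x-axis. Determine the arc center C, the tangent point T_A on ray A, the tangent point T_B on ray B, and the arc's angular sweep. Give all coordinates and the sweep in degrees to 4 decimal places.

center=(8.9176,-18.5253) T_A=(2.4075,-6.8289) T_B=(18.3881,-9.0651) sweep=74.1314

bisector direction at 262.0342° = (-0.138582,-0.990351)
center distance |VC| = r/sin(θ/2) = 13.386021/sin(52.9343°) = 16.775621
C = V + |VC|·bis = (8.9176,-18.5253)
T_A = V + ((C−V)·d_A)·d_A = V + 10.1112·d_A = (2.4075,-6.8289)
T_B = V + ((C−V)·d_B)·d_B = V + 10.1112·d_B = (18.3881,-9.0651)
sweep = 180° − θ = 74.1314°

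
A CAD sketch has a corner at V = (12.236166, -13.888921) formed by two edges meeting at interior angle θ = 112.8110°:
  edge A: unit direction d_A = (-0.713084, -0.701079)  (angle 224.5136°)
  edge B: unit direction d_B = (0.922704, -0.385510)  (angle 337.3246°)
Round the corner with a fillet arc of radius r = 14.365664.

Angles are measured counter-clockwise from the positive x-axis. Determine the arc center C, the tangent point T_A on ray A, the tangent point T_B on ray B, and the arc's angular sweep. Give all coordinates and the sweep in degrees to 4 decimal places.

bisector direction at 280.9191° = (0.189423,-0.981896)
center distance |VC| = r/sin(θ/2) = 14.365664/sin(56.4055°) = 17.246226
C = V + |VC|·bis = (15.5030,-30.8229)
T_A = V + ((C−V)·d_A)·d_A = V + 9.5425·d_A = (5.4315,-20.5790)
T_B = V + ((C−V)·d_B)·d_B = V + 9.5425·d_B = (21.0411,-17.5677)
sweep = 180° − θ = 67.1890°

center=(15.5030,-30.8229) T_A=(5.4315,-20.5790) T_B=(21.0411,-17.5677) sweep=67.1890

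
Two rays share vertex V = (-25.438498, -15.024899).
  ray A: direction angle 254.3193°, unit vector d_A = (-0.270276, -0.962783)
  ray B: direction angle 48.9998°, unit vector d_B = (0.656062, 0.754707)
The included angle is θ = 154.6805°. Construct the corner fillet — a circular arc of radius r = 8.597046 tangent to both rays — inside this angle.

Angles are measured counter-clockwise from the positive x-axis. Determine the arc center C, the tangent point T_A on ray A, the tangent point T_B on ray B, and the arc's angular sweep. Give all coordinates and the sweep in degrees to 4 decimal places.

bisector direction at 331.6595° = (0.880142,-0.474710)
center distance |VC| = r/sin(θ/2) = 8.597046/sin(77.3402°) = 8.811259
C = V + |VC|·bis = (-17.6833,-19.2077)
T_A = V + ((C−V)·d_A)·d_A = V + 1.9311·d_A = (-25.9604,-16.8841)
T_B = V + ((C−V)·d_B)·d_B = V + 1.9311·d_B = (-24.1716,-13.5675)
sweep = 180° − θ = 25.3195°

center=(-17.6833,-19.2077) T_A=(-25.9604,-16.8841) T_B=(-24.1716,-13.5675) sweep=25.3195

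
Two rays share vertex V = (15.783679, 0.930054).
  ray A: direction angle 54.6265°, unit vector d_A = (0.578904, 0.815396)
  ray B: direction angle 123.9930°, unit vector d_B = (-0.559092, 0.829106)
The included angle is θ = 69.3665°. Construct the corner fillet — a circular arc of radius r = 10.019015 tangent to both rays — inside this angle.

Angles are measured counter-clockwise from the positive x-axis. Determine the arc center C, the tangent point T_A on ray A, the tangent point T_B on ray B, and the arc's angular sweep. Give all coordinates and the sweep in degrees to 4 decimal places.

bisector direction at 89.3097° = (0.012047,0.999927)
center distance |VC| = r/sin(θ/2) = 10.019015/sin(34.6833°) = 17.606899
C = V + |VC|·bis = (15.9958,18.5357)
T_A = V + ((C−V)·d_A)·d_A = V + 14.4783·d_A = (24.1652,12.7356)
T_B = V + ((C−V)·d_B)·d_B = V + 14.4783·d_B = (7.6890,12.9341)
sweep = 180° − θ = 110.6335°

center=(15.9958,18.5357) T_A=(24.1652,12.7356) T_B=(7.6890,12.9341) sweep=110.6335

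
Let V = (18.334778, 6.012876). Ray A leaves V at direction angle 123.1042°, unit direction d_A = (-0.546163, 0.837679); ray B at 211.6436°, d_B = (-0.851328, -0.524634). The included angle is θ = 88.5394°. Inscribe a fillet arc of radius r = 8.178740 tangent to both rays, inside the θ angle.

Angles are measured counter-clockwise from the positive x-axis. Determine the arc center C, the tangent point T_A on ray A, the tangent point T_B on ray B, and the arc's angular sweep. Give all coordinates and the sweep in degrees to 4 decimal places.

center=(6.9013,8.5740) T_A=(13.7525,13.0409) T_B=(11.1922,1.6112) sweep=91.4606

bisector direction at 167.3739° = (-0.975817,0.218588)
center distance |VC| = r/sin(θ/2) = 8.178740/sin(44.2697°) = 11.716776
C = V + |VC|·bis = (6.9013,8.5740)
T_A = V + ((C−V)·d_A)·d_A = V + 8.3899·d_A = (13.7525,13.0409)
T_B = V + ((C−V)·d_B)·d_B = V + 8.3899·d_B = (11.1922,1.6112)
sweep = 180° − θ = 91.4606°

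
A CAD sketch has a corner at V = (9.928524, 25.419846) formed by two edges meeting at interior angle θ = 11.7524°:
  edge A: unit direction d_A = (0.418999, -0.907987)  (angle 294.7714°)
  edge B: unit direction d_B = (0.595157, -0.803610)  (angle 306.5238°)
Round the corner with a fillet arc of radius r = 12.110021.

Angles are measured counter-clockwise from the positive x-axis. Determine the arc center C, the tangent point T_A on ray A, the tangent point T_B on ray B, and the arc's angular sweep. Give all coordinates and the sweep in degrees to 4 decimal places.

bisector direction at 300.6476° = (0.509756,-0.860319)
center distance |VC| = r/sin(θ/2) = 12.110021/sin(5.8762°) = 118.285789
C = V + |VC|·bis = (70.2255,-76.3436)
T_A = V + ((C−V)·d_A)·d_A = V + 117.6642·d_A = (59.2297,-81.4177)
T_B = V + ((C−V)·d_B)·d_B = V + 117.6642·d_B = (79.9572,-69.1363)
sweep = 180° − θ = 168.2476°

center=(70.2255,-76.3436) T_A=(59.2297,-81.4177) T_B=(79.9572,-69.1363) sweep=168.2476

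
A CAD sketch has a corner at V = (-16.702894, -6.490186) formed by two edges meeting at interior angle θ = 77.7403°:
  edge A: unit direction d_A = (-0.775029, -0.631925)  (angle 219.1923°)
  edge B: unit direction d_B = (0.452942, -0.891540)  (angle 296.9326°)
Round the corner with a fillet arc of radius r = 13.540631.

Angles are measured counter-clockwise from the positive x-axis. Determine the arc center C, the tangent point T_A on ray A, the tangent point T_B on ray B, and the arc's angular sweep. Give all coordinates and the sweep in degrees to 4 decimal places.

center=(-21.1659,-27.6003) T_A=(-29.7226,-17.1059) T_B=(-9.0939,-21.4672) sweep=102.2597

bisector direction at 258.0625° = (-0.206845,-0.978374)
center distance |VC| = r/sin(θ/2) = 13.540631/sin(38.8702°) = 21.576717
C = V + |VC|·bis = (-21.1659,-27.6003)
T_A = V + ((C−V)·d_A)·d_A = V + 16.7990·d_A = (-29.7226,-17.1059)
T_B = V + ((C−V)·d_B)·d_B = V + 16.7990·d_B = (-9.0939,-21.4672)
sweep = 180° − θ = 102.2597°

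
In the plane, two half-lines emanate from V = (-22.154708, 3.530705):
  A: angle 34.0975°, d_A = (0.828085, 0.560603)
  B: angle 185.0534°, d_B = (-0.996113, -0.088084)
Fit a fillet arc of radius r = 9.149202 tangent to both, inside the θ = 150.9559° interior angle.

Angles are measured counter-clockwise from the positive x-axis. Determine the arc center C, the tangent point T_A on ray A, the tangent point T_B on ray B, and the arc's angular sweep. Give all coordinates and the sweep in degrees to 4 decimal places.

center=(-25.3213,12.4356) T_A=(-20.1922,4.8593) T_B=(-24.5154,3.3220) sweep=29.0441

bisector direction at 109.5755° = (-0.335048,0.942201)
center distance |VC| = r/sin(θ/2) = 9.149202/sin(75.4780°) = 9.451155
C = V + |VC|·bis = (-25.3213,12.4356)
T_A = V + ((C−V)·d_A)·d_A = V + 2.3699·d_A = (-20.1922,4.8593)
T_B = V + ((C−V)·d_B)·d_B = V + 2.3699·d_B = (-24.5154,3.3220)
sweep = 180° − θ = 29.0441°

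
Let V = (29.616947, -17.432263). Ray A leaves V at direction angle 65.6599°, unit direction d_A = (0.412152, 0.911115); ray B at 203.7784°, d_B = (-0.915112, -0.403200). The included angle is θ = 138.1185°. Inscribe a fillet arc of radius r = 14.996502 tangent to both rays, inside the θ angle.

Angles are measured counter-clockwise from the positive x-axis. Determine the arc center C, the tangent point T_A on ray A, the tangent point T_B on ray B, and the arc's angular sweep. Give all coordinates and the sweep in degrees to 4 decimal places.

center=(18.3187,-6.0227) T_A=(31.9822,-12.2035) T_B=(24.3653,-19.7462) sweep=41.8815

bisector direction at 134.7192° = (-0.703632,0.710564)
center distance |VC| = r/sin(θ/2) = 14.996502/sin(69.0593°) = 16.057063
C = V + |VC|·bis = (18.3187,-6.0227)
T_A = V + ((C−V)·d_A)·d_A = V + 5.7388·d_A = (31.9822,-12.2035)
T_B = V + ((C−V)·d_B)·d_B = V + 5.7388·d_B = (24.3653,-19.7462)
sweep = 180° − θ = 41.8815°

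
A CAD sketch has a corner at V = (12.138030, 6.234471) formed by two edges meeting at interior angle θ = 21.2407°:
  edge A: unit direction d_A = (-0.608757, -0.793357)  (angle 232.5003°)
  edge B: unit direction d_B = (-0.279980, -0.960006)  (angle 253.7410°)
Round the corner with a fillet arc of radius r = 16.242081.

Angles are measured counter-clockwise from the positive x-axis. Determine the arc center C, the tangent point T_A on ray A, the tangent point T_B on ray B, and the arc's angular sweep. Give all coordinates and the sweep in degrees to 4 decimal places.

bisector direction at 243.1207° = (-0.452113,-0.891961)
center distance |VC| = r/sin(θ/2) = 16.242081/sin(10.6204°) = 88.128275
C = V + |VC|·bis = (-27.7059,-72.3725)
T_A = V + ((C−V)·d_A)·d_A = V + 86.6186·d_A = (-40.5917,-62.4850)
T_B = V + ((C−V)·d_B)·d_B = V + 86.6186·d_B = (-12.1134,-76.9199)
sweep = 180° − θ = 158.7593°

center=(-27.7059,-72.3725) T_A=(-40.5917,-62.4850) T_B=(-12.1134,-76.9199) sweep=158.7593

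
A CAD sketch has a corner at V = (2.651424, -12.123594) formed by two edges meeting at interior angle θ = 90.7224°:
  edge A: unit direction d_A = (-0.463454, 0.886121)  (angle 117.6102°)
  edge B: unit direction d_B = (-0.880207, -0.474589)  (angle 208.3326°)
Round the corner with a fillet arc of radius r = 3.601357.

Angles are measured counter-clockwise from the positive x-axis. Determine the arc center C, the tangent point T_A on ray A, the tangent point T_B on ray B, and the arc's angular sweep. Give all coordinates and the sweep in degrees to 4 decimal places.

center=(-2.1880,-10.6414) T_A=(1.0033,-8.9723) T_B=(-0.4788,-13.8113) sweep=89.2776

bisector direction at 162.9714° = (-0.956159,0.292849)
center distance |VC| = r/sin(θ/2) = 3.601357/sin(45.3612°) = 5.061282
C = V + |VC|·bis = (-2.1880,-10.6414)
T_A = V + ((C−V)·d_A)·d_A = V + 3.5562·d_A = (1.0033,-8.9723)
T_B = V + ((C−V)·d_B)·d_B = V + 3.5562·d_B = (-0.4788,-13.8113)
sweep = 180° − θ = 89.2776°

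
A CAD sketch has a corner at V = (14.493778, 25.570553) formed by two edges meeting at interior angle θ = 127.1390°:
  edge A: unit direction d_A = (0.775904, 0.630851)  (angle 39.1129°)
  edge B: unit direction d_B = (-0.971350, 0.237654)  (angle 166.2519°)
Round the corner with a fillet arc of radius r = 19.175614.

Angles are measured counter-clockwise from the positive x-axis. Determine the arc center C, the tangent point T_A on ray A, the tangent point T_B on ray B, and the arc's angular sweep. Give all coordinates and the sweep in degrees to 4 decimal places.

bisector direction at 102.6824° = (-0.219547,0.975602)
center distance |VC| = r/sin(θ/2) = 19.175614/sin(63.5695°) = 21.413903
C = V + |VC|·bis = (9.7924,46.4620)
T_A = V + ((C−V)·d_A)·d_A = V + 9.5316·d_A = (21.8894,31.5836)
T_B = V + ((C−V)·d_B)·d_B = V + 9.5316·d_B = (5.2353,27.8358)
sweep = 180° − θ = 52.8610°

center=(9.7924,46.4620) T_A=(21.8894,31.5836) T_B=(5.2353,27.8358) sweep=52.8610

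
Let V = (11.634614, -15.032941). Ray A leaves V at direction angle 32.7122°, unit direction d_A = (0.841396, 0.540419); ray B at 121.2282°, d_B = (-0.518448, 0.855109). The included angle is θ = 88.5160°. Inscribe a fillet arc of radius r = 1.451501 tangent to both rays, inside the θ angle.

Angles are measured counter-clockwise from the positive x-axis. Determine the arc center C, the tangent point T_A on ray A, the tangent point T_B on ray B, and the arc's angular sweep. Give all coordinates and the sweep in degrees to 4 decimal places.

bisector direction at 76.9702° = (0.225458,0.974253)
center distance |VC| = r/sin(θ/2) = 1.451501/sin(44.2580°) = 2.079841
C = V + |VC|·bis = (12.1035,-13.0067)
T_A = V + ((C−V)·d_A)·d_A = V + 1.4896·d_A = (12.8879,-14.2279)
T_B = V + ((C−V)·d_B)·d_B = V + 1.4896·d_B = (10.8623,-13.7592)
sweep = 180° − θ = 91.4840°

center=(12.1035,-13.0067) T_A=(12.8879,-14.2279) T_B=(10.8623,-13.7592) sweep=91.4840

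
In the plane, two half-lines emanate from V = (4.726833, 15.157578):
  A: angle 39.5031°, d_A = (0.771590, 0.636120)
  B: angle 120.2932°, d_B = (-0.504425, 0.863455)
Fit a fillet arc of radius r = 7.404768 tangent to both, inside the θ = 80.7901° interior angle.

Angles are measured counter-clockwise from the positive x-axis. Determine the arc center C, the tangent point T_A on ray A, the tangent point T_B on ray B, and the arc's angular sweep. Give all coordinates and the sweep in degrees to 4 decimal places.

center=(6.7310,26.4066) T_A=(11.4413,20.6932) T_B=(0.3373,22.6715) sweep=99.2099

bisector direction at 79.8982° = (0.175399,0.984498)
center distance |VC| = r/sin(θ/2) = 7.404768/sin(40.3950°) = 11.426157
C = V + |VC|·bis = (6.7310,26.4066)
T_A = V + ((C−V)·d_A)·d_A = V + 8.7021·d_A = (11.4413,20.6932)
T_B = V + ((C−V)·d_B)·d_B = V + 8.7021·d_B = (0.3373,22.6715)
sweep = 180° − θ = 99.2099°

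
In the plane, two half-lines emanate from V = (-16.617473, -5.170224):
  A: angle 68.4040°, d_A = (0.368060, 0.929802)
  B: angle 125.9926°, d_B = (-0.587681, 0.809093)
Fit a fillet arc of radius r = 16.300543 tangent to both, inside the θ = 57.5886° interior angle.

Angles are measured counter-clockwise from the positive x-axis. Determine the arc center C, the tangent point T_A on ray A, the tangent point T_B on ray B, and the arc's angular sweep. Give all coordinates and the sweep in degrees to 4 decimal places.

center=(-20.8580,28.4050) T_A=(-5.7017,22.4054) T_B=(-34.0467,18.8255) sweep=122.4114

bisector direction at 97.1983° = (-0.125304,0.992118)
center distance |VC| = r/sin(θ/2) = 16.300543/sin(28.7943°) = 33.841970
C = V + |VC|·bis = (-20.8580,28.4050)
T_A = V + ((C−V)·d_A)·d_A = V + 29.6576·d_A = (-5.7017,22.4054)
T_B = V + ((C−V)·d_B)·d_B = V + 29.6576·d_B = (-34.0467,18.8255)
sweep = 180° − θ = 122.4114°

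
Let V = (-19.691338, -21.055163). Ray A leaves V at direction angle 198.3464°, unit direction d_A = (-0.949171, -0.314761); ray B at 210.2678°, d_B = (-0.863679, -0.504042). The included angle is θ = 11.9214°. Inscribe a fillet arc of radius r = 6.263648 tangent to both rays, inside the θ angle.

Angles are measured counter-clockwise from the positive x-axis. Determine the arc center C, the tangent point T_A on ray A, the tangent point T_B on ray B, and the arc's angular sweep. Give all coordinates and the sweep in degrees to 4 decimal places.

bisector direction at 204.3071° = (-0.911352,-0.411627)
center distance |VC| = r/sin(θ/2) = 6.263648/sin(5.9607°) = 60.316536
C = V + |VC|·bis = (-74.6610,-45.8831)
T_A = V + ((C−V)·d_A)·d_A = V + 59.9904·d_A = (-76.6325,-39.9378)
T_B = V + ((C−V)·d_B)·d_B = V + 59.9904·d_B = (-71.5038,-51.2929)
sweep = 180° − θ = 168.0786°

center=(-74.6610,-45.8831) T_A=(-76.6325,-39.9378) T_B=(-71.5038,-51.2929) sweep=168.0786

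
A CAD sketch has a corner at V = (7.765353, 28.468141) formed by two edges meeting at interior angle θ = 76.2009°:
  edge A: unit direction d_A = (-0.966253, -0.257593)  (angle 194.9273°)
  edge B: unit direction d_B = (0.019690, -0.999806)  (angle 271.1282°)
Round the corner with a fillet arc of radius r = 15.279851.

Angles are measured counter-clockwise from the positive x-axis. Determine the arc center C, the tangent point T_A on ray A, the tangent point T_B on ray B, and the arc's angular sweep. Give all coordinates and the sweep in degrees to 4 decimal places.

center=(-7.1278,8.6843) T_A=(-11.0638,23.4485) T_B=(8.1490,8.9851) sweep=103.7991

bisector direction at 233.0278° = (-0.601428,-0.798927)
center distance |VC| = r/sin(θ/2) = 15.279851/sin(38.1005°) = 24.763063
C = V + |VC|·bis = (-7.1278,8.6843)
T_A = V + ((C−V)·d_A)·d_A = V + 19.4868·d_A = (-11.0638,23.4485)
T_B = V + ((C−V)·d_B)·d_B = V + 19.4868·d_B = (8.1490,8.9851)
sweep = 180° − θ = 103.7991°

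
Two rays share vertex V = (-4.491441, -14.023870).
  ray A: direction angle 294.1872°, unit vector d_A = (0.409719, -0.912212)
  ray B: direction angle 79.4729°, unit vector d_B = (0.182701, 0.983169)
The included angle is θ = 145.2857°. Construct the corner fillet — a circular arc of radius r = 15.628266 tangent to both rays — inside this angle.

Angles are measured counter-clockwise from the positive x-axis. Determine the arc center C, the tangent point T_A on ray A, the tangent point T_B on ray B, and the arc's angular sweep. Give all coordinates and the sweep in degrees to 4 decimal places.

bisector direction at 6.8301° = (0.992903,0.118925)
center distance |VC| = r/sin(θ/2) = 15.628266/sin(72.6428°) = 16.373871
C = V + |VC|·bis = (11.7662,-12.0766)
T_A = V + ((C−V)·d_A)·d_A = V + 4.8848·d_A = (-2.4901,-18.4798)
T_B = V + ((C−V)·d_B)·d_B = V + 4.8848·d_B = (-3.5990,-9.2213)
sweep = 180° − θ = 34.7143°

center=(11.7662,-12.0766) T_A=(-2.4901,-18.4798) T_B=(-3.5990,-9.2213) sweep=34.7143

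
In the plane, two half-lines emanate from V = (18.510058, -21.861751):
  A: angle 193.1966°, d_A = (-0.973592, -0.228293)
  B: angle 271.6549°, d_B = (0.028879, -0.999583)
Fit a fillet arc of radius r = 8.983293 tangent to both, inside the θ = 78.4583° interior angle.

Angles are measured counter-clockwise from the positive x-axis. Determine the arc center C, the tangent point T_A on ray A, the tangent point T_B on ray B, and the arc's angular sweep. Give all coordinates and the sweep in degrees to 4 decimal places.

center=(9.8483,-33.1198) T_A=(7.7975,-24.3737) T_B=(18.8278,-32.8603) sweep=101.5417

bisector direction at 232.4257° = (-0.609789,-0.792564)
center distance |VC| = r/sin(θ/2) = 8.983293/sin(39.2291°) = 14.204553
C = V + |VC|·bis = (9.8483,-33.1198)
T_A = V + ((C−V)·d_A)·d_A = V + 11.0032·d_A = (7.7975,-24.3737)
T_B = V + ((C−V)·d_B)·d_B = V + 11.0032·d_B = (18.8278,-32.8603)
sweep = 180° − θ = 101.5417°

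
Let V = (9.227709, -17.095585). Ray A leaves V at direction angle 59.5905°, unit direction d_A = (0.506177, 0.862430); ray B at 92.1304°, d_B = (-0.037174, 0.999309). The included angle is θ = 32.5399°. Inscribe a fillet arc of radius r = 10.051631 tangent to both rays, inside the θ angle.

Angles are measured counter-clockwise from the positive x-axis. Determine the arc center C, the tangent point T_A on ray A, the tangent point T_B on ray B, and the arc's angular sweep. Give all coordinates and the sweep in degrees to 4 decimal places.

center=(17.9921,17.6952) T_A=(26.6609,12.6073) T_B=(7.9474,17.3216) sweep=147.4601

bisector direction at 75.8605° = (0.244284,0.969704)
center distance |VC| = r/sin(θ/2) = 10.051631/sin(16.2700°) = 35.877760
C = V + |VC|·bis = (17.9921,17.6952)
T_A = V + ((C−V)·d_A)·d_A = V + 34.4409·d_A = (26.6609,12.6073)
T_B = V + ((C−V)·d_B)·d_B = V + 34.4409·d_B = (7.9474,17.3216)
sweep = 180° − θ = 147.4601°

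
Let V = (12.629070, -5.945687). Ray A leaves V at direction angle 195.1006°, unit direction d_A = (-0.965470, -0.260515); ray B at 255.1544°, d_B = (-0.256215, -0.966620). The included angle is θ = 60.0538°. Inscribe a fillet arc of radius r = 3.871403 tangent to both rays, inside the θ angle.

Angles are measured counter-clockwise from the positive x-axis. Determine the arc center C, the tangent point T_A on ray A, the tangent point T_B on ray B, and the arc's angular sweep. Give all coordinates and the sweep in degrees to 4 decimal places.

bisector direction at 225.1275° = (-0.705532,-0.708679)
center distance |VC| = r/sin(θ/2) = 3.871403/sin(30.0269°) = 7.736516
C = V + |VC|·bis = (7.1707,-11.4284)
T_A = V + ((C−V)·d_A)·d_A = V + 6.6982·d_A = (6.1622,-7.6907)
T_B = V + ((C−V)·d_B)·d_B = V + 6.6982·d_B = (10.9129,-12.4203)
sweep = 180° − θ = 119.9462°

center=(7.1707,-11.4284) T_A=(6.1622,-7.6907) T_B=(10.9129,-12.4203) sweep=119.9462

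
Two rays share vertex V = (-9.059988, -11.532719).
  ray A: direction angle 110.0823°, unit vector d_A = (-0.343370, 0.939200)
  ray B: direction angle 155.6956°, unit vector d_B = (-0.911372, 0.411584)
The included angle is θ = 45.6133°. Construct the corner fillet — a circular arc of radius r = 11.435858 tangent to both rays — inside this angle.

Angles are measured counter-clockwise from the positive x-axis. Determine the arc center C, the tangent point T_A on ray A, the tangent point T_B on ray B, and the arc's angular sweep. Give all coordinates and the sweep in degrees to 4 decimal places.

center=(-29.1388,10.0830) T_A=(-18.3983,14.0098) T_B=(-33.8456,-0.3393) sweep=134.3867

bisector direction at 132.8889° = (-0.680580,0.732674)
center distance |VC| = r/sin(θ/2) = 11.435858/sin(22.8067°) = 29.502559
C = V + |VC|·bis = (-29.1388,10.0830)
T_A = V + ((C−V)·d_A)·d_A = V + 27.1960·d_A = (-18.3983,14.0098)
T_B = V + ((C−V)·d_B)·d_B = V + 27.1960·d_B = (-33.8456,-0.3393)
sweep = 180° − θ = 134.3867°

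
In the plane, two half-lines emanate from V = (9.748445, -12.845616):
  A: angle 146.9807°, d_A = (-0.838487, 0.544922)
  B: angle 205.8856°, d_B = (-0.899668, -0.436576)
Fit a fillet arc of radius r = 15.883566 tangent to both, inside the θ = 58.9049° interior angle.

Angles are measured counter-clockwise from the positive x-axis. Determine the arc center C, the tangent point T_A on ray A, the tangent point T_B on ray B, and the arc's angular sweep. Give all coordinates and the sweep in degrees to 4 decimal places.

bisector direction at 176.4332° = (-0.998063,0.062213)
center distance |VC| = r/sin(θ/2) = 15.883566/sin(29.4524°) = 32.303297
C = V + |VC|·bis = (-22.4923,-10.8359)
T_A = V + ((C−V)·d_A)·d_A = V + 28.1286·d_A = (-13.8370,2.4822)
T_B = V + ((C−V)·d_B)·d_B = V + 28.1286·d_B = (-15.5579,-25.1259)
sweep = 180° − θ = 121.0951°

center=(-22.4923,-10.8359) T_A=(-13.8370,2.4822) T_B=(-15.5579,-25.1259) sweep=121.0951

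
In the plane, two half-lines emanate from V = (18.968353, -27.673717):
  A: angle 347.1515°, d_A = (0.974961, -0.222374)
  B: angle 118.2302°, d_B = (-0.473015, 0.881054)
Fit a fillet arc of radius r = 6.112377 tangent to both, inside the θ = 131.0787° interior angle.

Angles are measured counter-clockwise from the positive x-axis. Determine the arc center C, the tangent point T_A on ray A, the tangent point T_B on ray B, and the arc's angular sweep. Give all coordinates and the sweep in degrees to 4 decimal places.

bisector direction at 52.6908° = (0.606115,0.795377)
center distance |VC| = r/sin(θ/2) = 6.112377/sin(65.5393°) = 6.715084
C = V + |VC|·bis = (23.0385,-22.3327)
T_A = V + ((C−V)·d_A)·d_A = V + 2.7805·d_A = (21.6792,-28.2920)
T_B = V + ((C−V)·d_B)·d_B = V + 2.7805·d_B = (17.6531,-25.2239)
sweep = 180° − θ = 48.9213°

center=(23.0385,-22.3327) T_A=(21.6792,-28.2920) T_B=(17.6531,-25.2239) sweep=48.9213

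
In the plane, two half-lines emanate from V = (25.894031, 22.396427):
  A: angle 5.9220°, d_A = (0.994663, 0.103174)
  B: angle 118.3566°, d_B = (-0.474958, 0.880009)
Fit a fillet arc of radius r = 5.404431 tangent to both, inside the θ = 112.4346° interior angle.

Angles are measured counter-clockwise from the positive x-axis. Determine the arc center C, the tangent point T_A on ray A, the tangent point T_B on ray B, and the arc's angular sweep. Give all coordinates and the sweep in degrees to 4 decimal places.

bisector direction at 62.1393° = (0.467324,0.884086)
center distance |VC| = r/sin(θ/2) = 5.404431/sin(56.2173°) = 6.502335
C = V + |VC|·bis = (28.9327,28.1451)
T_A = V + ((C−V)·d_A)·d_A = V + 3.6156·d_A = (29.4903,22.7695)
T_B = V + ((C−V)·d_B)·d_B = V + 3.6156·d_B = (24.1768,25.5782)
sweep = 180° − θ = 67.5654°

center=(28.9327,28.1451) T_A=(29.4903,22.7695) T_B=(24.1768,25.5782) sweep=67.5654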